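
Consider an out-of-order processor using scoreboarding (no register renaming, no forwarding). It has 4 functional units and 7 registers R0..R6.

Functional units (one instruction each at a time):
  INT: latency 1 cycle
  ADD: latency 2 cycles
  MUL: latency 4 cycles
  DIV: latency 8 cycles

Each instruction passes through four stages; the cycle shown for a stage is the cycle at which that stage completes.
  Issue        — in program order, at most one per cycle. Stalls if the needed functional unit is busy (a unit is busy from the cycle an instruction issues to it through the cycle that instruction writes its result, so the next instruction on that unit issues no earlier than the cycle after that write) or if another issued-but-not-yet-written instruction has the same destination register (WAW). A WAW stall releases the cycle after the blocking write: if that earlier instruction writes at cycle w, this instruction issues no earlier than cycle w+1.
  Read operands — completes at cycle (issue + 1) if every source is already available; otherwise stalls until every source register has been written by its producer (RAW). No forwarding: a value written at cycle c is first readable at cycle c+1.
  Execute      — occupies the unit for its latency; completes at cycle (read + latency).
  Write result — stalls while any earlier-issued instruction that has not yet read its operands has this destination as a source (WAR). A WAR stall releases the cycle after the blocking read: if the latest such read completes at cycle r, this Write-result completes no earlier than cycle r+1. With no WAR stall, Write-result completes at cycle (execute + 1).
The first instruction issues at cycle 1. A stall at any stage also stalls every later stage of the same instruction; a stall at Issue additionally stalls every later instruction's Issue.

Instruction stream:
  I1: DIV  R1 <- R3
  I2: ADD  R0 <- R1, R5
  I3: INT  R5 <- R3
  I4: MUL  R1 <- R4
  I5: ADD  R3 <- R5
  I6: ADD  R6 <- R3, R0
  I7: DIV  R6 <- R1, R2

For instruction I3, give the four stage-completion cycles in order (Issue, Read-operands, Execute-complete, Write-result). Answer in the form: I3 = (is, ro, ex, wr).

t=1  I1→DIV
t=2  I1 RO · I2→ADD
t=3  I3→INT
t=4  I3 RO
t=5  I3 EX
t=10  I1 EX
t=11  I1 WR R1
t=12  I2 RO · I4→MUL
t=13  I3 WR R5 · I4 RO
t=14  I2 EX
t=15  I2 WR R0
t=16  I5→ADD
t=17  I4 EX · I5 RO
t=18  I4 WR R1
t=19  I5 EX
t=20  I5 WR R3
t=21  I6→ADD
t=22  I6 RO
t=24  I6 EX
t=25  I6 WR R6
t=26  I7→DIV
t=27  I7 RO
t=35  I7 EX
t=36  I7 WR R6

I3 = (3, 4, 5, 13)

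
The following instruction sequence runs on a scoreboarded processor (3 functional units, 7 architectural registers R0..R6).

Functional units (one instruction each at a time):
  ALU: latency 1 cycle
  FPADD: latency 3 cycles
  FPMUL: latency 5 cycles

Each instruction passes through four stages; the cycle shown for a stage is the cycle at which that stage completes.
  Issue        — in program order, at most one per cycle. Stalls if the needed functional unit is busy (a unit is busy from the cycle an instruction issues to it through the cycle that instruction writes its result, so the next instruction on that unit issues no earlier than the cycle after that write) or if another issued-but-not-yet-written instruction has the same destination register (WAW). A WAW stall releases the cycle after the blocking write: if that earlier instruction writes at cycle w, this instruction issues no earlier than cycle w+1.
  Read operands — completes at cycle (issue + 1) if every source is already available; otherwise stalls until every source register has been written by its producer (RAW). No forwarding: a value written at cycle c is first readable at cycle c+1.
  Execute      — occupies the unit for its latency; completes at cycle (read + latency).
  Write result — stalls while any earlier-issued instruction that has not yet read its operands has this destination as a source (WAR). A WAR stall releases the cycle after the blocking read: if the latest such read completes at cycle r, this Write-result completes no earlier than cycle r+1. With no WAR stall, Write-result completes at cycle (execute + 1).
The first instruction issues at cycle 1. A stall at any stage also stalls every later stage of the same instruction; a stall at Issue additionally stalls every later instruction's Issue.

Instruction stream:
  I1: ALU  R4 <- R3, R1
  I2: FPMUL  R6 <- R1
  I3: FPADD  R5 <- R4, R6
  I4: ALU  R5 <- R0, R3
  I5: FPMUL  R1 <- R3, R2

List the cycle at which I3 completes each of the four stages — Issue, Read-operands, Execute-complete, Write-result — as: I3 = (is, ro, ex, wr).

I3 = (3, 10, 13, 14)

[I1] 1/2/3/4
[I2] 2/3/8/9
[I3] 3/10/13/14  (RAW R6: wait I2 write@9)
[I4] 15/16/17/18  (WAW R5: wait I3 write@14)
[I5] 16/17/22/23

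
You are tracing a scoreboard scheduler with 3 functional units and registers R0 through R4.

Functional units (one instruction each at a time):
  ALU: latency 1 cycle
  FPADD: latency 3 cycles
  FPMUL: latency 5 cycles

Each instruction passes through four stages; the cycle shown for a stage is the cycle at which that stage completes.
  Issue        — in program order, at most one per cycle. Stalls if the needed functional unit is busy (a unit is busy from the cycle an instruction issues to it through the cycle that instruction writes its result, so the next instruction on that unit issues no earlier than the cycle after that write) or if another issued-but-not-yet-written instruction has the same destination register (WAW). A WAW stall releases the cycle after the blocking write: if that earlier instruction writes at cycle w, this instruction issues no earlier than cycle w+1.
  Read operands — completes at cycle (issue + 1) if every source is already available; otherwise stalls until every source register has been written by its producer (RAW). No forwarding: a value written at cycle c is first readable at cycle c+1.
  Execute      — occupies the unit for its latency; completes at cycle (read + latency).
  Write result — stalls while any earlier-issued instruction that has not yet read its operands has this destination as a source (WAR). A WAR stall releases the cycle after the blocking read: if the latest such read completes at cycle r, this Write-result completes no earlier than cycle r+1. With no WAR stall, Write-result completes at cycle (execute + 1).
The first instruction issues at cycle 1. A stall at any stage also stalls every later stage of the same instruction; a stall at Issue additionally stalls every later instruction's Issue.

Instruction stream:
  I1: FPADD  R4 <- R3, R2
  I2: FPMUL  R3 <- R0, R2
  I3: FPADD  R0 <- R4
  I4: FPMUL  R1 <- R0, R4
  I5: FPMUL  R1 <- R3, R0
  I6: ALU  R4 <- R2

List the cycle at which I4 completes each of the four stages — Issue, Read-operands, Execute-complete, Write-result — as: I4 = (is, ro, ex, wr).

I4 = (10, 13, 18, 19)

c1: I1 dispatched to FPADD
c2: I1 operands ready · I2 dispatched to FPMUL
c3: I2 operands ready
c5: I1 complete
c6: R4←I1
c7: I3 dispatched to FPADD
c8: I2 complete · I3 operands ready
c9: R3←I2
c10: I4 dispatched to FPMUL
c11: I3 complete
c12: R0←I3
c13: I4 operands ready
c18: I4 complete
c19: R1←I4
c20: I5 dispatched to FPMUL
c21: I5 operands ready · I6 dispatched to ALU
c22: I6 operands ready
c23: I6 complete
c24: R4←I6
c26: I5 complete
c27: R1←I5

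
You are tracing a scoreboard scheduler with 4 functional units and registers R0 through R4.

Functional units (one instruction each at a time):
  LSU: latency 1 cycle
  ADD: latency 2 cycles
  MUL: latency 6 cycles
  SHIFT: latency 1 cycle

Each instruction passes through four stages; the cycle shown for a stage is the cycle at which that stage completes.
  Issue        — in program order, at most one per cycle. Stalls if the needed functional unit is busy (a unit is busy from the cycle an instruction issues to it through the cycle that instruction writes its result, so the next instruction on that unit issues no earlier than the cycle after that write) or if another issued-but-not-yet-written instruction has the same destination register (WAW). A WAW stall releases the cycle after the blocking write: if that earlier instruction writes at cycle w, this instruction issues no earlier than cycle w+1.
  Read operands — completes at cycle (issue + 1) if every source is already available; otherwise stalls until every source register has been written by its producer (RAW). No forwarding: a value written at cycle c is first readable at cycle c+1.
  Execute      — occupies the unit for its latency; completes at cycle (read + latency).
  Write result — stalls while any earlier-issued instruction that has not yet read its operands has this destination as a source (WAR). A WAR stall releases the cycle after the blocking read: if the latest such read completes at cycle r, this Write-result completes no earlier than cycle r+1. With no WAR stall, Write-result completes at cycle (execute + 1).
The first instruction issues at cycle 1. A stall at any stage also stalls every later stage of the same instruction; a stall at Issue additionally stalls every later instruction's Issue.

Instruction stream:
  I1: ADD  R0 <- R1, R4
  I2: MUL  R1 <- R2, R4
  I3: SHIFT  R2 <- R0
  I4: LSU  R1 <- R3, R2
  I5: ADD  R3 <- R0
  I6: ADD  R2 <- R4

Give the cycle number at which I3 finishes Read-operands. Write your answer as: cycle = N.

cycle = 6

[I1] 1/2/4/5
[I2] 2/3/9/10
[I3] 3/6/7/8  (RAW R0: wait I1 write@5)
[I4] 11/12/13/14  (WAW R1: wait I2 write@10)
[I5] 12/13/15/16
[I6] 17/18/20/21  (struct: ADD busy until I5 writes@16)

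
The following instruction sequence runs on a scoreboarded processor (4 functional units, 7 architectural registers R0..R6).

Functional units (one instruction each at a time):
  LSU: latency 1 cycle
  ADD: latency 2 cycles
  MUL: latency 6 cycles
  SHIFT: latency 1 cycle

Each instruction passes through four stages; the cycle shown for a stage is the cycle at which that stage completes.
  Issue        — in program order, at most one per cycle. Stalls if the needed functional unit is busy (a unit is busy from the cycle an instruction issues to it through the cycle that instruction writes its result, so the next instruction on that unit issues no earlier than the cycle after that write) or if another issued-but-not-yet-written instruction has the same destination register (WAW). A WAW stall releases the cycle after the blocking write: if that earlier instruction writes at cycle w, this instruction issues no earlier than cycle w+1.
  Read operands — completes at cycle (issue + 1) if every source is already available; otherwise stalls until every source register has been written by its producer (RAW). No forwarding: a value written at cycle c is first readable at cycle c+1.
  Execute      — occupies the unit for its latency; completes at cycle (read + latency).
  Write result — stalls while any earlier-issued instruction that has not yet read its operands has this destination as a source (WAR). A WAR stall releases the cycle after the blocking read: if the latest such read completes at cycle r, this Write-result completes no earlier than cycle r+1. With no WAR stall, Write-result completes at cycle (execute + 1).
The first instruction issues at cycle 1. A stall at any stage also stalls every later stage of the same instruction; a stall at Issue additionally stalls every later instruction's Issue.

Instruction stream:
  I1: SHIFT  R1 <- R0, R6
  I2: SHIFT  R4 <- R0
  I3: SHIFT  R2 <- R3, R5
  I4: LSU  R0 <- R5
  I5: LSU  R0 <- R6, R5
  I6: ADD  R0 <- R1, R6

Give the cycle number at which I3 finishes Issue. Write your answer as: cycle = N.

cycle 1: issue I1 (SHIFT)
cycle 2: I1 read-ops
cycle 3: I1 finished on SHIFT
cycle 4: I1→R1
cycle 5: issue I2 (SHIFT)
cycle 6: I2 read-ops
cycle 7: I2 finished on SHIFT
cycle 8: I2→R4
cycle 9: issue I3 (SHIFT)
cycle 10: I3 read-ops; issue I4 (LSU)
cycle 11: I3 finished on SHIFT; I4 read-ops
cycle 12: I3→R2; I4 finished on LSU
cycle 13: I4→R0
cycle 14: issue I5 (LSU)
cycle 15: I5 read-ops
cycle 16: I5 finished on LSU
cycle 17: I5→R0
cycle 18: issue I6 (ADD)
cycle 19: I6 read-ops
cycle 21: I6 finished on ADD
cycle 22: I6→R0

cycle = 9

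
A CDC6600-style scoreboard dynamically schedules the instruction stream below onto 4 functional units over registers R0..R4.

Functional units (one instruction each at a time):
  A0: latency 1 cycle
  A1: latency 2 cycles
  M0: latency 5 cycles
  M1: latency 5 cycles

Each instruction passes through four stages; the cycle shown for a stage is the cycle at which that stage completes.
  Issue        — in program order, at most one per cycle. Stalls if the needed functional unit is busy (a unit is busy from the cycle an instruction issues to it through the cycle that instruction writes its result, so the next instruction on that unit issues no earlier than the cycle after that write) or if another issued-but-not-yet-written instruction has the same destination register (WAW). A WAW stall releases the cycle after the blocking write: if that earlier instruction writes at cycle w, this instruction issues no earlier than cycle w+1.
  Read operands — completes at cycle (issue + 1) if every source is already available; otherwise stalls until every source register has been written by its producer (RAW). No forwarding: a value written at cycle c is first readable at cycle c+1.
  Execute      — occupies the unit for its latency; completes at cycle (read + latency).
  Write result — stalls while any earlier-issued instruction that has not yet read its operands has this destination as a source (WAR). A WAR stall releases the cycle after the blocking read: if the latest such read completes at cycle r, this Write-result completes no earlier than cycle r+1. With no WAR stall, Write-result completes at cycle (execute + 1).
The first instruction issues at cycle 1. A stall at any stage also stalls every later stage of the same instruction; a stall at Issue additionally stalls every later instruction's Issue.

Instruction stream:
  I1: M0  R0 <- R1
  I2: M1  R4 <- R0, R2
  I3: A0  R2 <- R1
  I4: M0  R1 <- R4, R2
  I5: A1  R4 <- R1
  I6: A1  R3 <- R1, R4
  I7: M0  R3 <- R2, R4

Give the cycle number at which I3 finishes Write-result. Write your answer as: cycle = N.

I1: IS=1 RO=2 EX=7 WR=8
I2: IS=2 RO=9 EX=14 WR=15  [RAW R0: wait I1 write@8]
I3: IS=3 RO=4 EX=5 WR=10  [WAR R2: wait I2 read@9]
I4: IS=9 RO=16 EX=21 WR=22  [struct: M0 busy until I1 writes@8; RAW R4: wait I2 write@15]
I5: IS=16 RO=23 EX=25 WR=26  [WAW R4: wait I2 write@15; RAW R1: wait I4 write@22]
I6: IS=27 RO=28 EX=30 WR=31  [struct: A1 busy until I5 writes@26]
I7: IS=32 RO=33 EX=38 WR=39  [WAW R3: wait I6 write@31]

cycle = 10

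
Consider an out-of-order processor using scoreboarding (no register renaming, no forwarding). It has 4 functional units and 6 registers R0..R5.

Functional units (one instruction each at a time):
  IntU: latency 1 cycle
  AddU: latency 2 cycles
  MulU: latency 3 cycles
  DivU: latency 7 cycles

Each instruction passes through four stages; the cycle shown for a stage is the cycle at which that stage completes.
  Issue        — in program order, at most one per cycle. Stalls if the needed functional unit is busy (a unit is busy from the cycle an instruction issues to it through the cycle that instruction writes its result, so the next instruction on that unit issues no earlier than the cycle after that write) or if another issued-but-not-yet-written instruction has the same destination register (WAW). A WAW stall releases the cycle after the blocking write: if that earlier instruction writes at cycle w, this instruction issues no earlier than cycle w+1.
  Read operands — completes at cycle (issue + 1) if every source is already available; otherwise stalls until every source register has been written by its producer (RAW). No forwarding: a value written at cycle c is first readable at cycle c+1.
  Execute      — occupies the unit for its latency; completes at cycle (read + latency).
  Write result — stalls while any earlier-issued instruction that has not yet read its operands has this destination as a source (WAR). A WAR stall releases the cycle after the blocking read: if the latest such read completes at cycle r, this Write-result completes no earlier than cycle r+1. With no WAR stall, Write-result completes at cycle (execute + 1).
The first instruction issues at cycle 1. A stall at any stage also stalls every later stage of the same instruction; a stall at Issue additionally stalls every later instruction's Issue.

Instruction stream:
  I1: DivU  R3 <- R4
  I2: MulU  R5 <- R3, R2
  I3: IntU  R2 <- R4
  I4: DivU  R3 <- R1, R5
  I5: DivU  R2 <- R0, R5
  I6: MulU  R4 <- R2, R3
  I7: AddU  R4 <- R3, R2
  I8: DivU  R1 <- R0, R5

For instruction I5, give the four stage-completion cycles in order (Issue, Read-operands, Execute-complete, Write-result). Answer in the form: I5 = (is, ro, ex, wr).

I5 = (25, 26, 33, 34)

c1: I1 issues→DivU
c2: I1 reads · I2 issues→MulU
c3: I3 issues→IntU
c4: I3 reads
c5: I3 exec-done
c9: I1 exec-done
c10: I1 writes R3
c11: I2 reads · I4 issues→DivU
c12: I3 writes R2
c14: I2 exec-done
c15: I2 writes R5
c16: I4 reads
c23: I4 exec-done
c24: I4 writes R3
c25: I5 issues→DivU
c26: I5 reads · I6 issues→MulU
c33: I5 exec-done
c34: I5 writes R2
c35: I6 reads
c38: I6 exec-done
c39: I6 writes R4
c40: I7 issues→AddU
c41: I7 reads · I8 issues→DivU
c42: I8 reads
c43: I7 exec-done
c44: I7 writes R4
c49: I8 exec-done
c50: I8 writes R1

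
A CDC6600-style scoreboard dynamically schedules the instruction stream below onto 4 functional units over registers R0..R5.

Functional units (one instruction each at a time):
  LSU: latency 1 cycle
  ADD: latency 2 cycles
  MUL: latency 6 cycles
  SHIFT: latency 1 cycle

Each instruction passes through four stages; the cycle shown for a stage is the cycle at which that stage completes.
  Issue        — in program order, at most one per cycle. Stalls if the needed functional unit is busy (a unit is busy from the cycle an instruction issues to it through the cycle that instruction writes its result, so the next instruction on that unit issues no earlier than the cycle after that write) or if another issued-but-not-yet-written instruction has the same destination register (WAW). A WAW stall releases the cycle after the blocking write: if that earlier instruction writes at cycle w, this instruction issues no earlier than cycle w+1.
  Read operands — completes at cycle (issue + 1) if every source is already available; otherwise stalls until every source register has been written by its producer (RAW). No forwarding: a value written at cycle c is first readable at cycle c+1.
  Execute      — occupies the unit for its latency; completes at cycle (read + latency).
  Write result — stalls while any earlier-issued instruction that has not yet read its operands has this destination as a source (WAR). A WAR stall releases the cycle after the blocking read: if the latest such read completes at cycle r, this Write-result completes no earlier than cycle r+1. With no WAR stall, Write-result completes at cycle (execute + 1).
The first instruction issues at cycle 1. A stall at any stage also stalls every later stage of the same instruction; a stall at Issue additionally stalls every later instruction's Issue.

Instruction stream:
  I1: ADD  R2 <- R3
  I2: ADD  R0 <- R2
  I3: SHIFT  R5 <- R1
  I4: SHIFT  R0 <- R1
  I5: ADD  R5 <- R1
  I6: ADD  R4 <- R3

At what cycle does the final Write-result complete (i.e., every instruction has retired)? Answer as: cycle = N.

t=1  issue I1 (ADD)
t=2  I1 read-ops
t=4  I1 finished on ADD
t=5  I1→R2
t=6  issue I2 (ADD)
t=7  I2 read-ops · issue I3 (SHIFT)
t=8  I3 read-ops
t=9  I2 finished on ADD · I3 finished on SHIFT
t=10  I2→R0 · I3→R5
t=11  issue I4 (SHIFT)
t=12  I4 read-ops · issue I5 (ADD)
t=13  I4 finished on SHIFT · I5 read-ops
t=14  I4→R0
t=15  I5 finished on ADD
t=16  I5→R5
t=17  issue I6 (ADD)
t=18  I6 read-ops
t=20  I6 finished on ADD
t=21  I6→R4

cycle = 21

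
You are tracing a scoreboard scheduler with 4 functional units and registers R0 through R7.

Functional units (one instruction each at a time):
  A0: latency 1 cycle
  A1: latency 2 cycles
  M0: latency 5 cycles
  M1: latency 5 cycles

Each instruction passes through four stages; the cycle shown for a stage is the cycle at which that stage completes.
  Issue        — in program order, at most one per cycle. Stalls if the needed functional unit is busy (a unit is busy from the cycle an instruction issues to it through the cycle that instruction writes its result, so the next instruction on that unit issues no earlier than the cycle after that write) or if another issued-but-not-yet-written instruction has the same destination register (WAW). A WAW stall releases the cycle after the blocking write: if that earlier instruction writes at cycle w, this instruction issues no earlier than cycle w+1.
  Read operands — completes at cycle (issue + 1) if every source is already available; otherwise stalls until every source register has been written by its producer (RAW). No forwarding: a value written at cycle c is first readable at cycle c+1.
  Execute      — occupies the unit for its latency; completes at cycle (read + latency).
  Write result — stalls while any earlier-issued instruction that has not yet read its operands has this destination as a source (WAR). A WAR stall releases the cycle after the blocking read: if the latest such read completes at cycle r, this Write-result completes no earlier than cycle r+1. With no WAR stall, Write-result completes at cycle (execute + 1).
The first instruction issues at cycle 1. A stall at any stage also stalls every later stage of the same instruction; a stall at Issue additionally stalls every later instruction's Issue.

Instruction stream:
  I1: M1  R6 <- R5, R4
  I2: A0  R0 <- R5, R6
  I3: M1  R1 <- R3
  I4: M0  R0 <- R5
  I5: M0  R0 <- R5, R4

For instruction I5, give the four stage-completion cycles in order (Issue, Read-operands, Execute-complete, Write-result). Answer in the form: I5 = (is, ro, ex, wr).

cycle 1: I1 dispatched to M1
cycle 2: I1 operands ready · I2 dispatched to A0
cycle 7: I1 complete
cycle 8: R6←I1
cycle 9: I2 operands ready · I3 dispatched to M1
cycle 10: I2 complete · I3 operands ready
cycle 11: R0←I2
cycle 12: I4 dispatched to M0
cycle 13: I4 operands ready
cycle 15: I3 complete
cycle 16: R1←I3
cycle 18: I4 complete
cycle 19: R0←I4
cycle 20: I5 dispatched to M0
cycle 21: I5 operands ready
cycle 26: I5 complete
cycle 27: R0←I5

I5 = (20, 21, 26, 27)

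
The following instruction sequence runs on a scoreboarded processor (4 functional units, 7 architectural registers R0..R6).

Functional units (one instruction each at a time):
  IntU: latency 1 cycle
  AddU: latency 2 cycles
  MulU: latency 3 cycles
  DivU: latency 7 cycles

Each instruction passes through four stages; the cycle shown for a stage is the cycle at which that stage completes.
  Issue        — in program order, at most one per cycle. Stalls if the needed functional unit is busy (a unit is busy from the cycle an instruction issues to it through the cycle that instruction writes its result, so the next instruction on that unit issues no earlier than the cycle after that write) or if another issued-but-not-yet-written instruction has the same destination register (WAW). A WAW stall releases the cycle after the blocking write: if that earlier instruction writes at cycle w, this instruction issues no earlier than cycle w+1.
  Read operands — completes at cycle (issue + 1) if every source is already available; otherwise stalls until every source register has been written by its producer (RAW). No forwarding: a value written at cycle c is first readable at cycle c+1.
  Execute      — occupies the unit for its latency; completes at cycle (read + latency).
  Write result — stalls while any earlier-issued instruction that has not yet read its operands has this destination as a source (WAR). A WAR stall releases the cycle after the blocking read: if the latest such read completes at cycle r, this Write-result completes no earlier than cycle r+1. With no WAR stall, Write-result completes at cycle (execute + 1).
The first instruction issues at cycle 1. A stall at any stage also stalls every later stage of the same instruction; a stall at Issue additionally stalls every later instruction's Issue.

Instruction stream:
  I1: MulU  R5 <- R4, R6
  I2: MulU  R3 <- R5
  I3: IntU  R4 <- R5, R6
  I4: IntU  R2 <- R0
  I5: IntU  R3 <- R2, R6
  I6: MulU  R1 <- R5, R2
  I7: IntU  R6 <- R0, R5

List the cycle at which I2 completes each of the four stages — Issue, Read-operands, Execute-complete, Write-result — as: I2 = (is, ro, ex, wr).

cycle 1: I1→MulU
cycle 2: I1 RO
cycle 5: I1 EX
cycle 6: I1 WR R5
cycle 7: I2→MulU
cycle 8: I2 RO, I3→IntU
cycle 9: I3 RO
cycle 10: I3 EX
cycle 11: I2 EX, I3 WR R4
cycle 12: I2 WR R3, I4→IntU
cycle 13: I4 RO
cycle 14: I4 EX
cycle 15: I4 WR R2
cycle 16: I5→IntU
cycle 17: I5 RO, I6→MulU
cycle 18: I5 EX, I6 RO
cycle 19: I5 WR R3
cycle 20: I7→IntU
cycle 21: I6 EX, I7 RO
cycle 22: I6 WR R1, I7 EX
cycle 23: I7 WR R6

I2 = (7, 8, 11, 12)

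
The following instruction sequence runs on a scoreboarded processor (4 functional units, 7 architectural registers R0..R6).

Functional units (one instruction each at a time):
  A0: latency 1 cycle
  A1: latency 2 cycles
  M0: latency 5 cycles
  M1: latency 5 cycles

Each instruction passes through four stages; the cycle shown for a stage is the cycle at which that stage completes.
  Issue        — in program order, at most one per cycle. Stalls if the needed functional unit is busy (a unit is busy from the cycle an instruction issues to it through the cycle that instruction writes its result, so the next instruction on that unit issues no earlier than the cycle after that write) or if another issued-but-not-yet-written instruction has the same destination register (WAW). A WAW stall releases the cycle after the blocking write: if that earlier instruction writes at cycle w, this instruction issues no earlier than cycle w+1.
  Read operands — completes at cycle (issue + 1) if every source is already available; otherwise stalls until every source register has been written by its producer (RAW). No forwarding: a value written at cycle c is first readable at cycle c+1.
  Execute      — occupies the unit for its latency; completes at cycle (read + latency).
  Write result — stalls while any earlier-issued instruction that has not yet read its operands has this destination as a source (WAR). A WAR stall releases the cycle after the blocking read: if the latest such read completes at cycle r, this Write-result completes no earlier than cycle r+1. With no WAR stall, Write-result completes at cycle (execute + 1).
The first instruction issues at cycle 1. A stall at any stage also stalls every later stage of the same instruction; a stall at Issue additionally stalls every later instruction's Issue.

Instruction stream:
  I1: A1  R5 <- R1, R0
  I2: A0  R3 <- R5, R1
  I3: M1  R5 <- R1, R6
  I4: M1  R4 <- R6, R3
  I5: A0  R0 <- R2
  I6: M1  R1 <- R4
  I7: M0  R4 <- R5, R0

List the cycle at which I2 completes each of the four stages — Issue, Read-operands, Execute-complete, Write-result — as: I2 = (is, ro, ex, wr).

I2 = (2, 6, 7, 8)

[I1] 1/2/4/5
[I2] 2/6/7/8  (RAW R5: wait I1 write@5)
[I3] 6/7/12/13  (WAW R5: wait I1 write@5)
[I4] 14/15/20/21  (struct: M1 busy until I3 writes@13)
[I5] 15/16/17/18
[I6] 22/23/28/29  (struct: M1 busy until I4 writes@21)
[I7] 23/24/29/30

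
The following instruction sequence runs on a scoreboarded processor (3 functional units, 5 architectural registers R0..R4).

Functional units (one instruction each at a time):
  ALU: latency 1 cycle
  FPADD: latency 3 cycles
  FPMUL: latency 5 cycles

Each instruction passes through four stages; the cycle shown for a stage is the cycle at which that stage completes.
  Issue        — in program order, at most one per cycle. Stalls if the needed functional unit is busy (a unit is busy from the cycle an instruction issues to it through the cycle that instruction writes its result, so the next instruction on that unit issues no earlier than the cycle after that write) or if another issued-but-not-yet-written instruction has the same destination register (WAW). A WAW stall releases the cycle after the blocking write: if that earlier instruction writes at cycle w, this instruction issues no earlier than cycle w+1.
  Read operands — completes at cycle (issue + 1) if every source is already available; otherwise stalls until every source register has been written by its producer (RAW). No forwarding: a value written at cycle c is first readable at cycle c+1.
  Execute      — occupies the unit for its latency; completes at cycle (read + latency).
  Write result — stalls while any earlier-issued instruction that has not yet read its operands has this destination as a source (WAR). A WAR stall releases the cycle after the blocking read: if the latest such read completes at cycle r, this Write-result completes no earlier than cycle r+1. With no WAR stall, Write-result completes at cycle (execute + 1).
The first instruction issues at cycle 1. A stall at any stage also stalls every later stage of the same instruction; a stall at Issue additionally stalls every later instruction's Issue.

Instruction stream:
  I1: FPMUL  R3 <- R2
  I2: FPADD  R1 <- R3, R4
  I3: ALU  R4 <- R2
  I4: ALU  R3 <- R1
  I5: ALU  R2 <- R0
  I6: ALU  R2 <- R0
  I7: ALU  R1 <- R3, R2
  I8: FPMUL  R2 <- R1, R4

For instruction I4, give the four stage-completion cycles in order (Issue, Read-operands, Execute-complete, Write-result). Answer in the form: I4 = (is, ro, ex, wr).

I4 = (11, 14, 15, 16)

[1] I1 dispatched to FPMUL
[2] I1 operands ready, I2 dispatched to FPADD
[3] I3 dispatched to ALU
[4] I3 operands ready
[5] I3 complete
[7] I1 complete
[8] R3←I1
[9] I2 operands ready
[10] R4←I3
[11] I4 dispatched to ALU
[12] I2 complete
[13] R1←I2
[14] I4 operands ready
[15] I4 complete
[16] R3←I4
[17] I5 dispatched to ALU
[18] I5 operands ready
[19] I5 complete
[20] R2←I5
[21] I6 dispatched to ALU
[22] I6 operands ready
[23] I6 complete
[24] R2←I6
[25] I7 dispatched to ALU
[26] I7 operands ready, I8 dispatched to FPMUL
[27] I7 complete
[28] R1←I7
[29] I8 operands ready
[34] I8 complete
[35] R2←I8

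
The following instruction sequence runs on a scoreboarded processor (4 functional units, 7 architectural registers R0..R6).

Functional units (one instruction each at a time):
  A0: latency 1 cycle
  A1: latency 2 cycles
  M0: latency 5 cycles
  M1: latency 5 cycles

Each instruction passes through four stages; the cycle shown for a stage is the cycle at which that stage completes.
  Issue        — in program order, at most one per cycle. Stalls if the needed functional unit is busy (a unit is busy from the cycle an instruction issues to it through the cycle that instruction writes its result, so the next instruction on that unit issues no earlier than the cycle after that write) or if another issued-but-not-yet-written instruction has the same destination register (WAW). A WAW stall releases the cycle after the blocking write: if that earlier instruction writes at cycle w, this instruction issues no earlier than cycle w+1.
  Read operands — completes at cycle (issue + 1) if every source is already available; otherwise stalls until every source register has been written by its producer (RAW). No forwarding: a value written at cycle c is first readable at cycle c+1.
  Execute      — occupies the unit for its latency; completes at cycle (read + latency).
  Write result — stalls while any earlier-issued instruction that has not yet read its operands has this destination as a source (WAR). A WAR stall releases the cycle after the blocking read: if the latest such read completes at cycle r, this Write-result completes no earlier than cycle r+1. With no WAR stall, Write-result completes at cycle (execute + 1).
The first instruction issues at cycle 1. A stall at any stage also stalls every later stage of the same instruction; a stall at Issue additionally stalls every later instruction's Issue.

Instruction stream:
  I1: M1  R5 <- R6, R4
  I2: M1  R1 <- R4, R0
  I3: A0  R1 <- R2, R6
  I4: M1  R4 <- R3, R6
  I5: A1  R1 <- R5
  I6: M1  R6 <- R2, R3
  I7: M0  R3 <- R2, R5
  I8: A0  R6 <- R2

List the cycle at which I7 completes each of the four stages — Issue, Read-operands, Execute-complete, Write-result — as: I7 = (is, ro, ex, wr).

I1: IS=1 RO=2 EX=7 WR=8
I2: IS=9 RO=10 EX=15 WR=16  [struct: M1 busy until I1 writes@8]
I3: IS=17 RO=18 EX=19 WR=20  [WAW R1: wait I2 write@16]
I4: IS=18 RO=19 EX=24 WR=25
I5: IS=21 RO=22 EX=24 WR=25  [WAW R1: wait I3 write@20]
I6: IS=26 RO=27 EX=32 WR=33  [struct: M1 busy until I4 writes@25]
I7: IS=27 RO=28 EX=33 WR=34
I8: IS=34 RO=35 EX=36 WR=37  [WAW R6: wait I6 write@33]

I7 = (27, 28, 33, 34)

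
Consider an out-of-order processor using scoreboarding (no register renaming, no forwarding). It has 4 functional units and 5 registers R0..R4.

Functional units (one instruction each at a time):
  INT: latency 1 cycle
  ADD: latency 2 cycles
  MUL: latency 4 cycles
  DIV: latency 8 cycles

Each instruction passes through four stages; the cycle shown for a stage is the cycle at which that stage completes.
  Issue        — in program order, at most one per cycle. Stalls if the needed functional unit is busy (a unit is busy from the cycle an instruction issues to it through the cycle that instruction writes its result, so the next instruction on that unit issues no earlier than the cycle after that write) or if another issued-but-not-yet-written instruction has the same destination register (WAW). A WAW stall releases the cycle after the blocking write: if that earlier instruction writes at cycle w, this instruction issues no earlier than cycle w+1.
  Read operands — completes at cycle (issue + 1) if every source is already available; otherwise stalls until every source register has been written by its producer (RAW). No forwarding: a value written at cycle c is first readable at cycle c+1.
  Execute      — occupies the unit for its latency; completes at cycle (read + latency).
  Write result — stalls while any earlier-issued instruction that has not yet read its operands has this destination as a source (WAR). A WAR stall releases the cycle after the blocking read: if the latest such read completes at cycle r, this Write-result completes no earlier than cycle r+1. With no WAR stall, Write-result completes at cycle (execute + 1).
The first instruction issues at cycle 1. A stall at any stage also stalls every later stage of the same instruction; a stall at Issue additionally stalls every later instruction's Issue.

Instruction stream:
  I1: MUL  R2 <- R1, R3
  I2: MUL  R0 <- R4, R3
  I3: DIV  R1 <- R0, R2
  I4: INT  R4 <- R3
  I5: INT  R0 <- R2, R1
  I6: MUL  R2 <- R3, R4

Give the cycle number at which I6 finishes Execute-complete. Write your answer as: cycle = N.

cycle = 21

  I1 | 1 | 2 | 6 | 7
  I2 | 8 | 9 | 13 | 14   struct: MUL busy until I1 writes@7
  I3 | 9 | 15 | 23 | 24   RAW R0: wait I2 write@14
  I4 | 10 | 11 | 12 | 13
  I5 | 15 | 25 | 26 | 27   WAW R0: wait I2 write@14 · RAW R1: wait I3 write@24
  I6 | 16 | 17 | 21 | 26   WAR R2: wait I5 read@25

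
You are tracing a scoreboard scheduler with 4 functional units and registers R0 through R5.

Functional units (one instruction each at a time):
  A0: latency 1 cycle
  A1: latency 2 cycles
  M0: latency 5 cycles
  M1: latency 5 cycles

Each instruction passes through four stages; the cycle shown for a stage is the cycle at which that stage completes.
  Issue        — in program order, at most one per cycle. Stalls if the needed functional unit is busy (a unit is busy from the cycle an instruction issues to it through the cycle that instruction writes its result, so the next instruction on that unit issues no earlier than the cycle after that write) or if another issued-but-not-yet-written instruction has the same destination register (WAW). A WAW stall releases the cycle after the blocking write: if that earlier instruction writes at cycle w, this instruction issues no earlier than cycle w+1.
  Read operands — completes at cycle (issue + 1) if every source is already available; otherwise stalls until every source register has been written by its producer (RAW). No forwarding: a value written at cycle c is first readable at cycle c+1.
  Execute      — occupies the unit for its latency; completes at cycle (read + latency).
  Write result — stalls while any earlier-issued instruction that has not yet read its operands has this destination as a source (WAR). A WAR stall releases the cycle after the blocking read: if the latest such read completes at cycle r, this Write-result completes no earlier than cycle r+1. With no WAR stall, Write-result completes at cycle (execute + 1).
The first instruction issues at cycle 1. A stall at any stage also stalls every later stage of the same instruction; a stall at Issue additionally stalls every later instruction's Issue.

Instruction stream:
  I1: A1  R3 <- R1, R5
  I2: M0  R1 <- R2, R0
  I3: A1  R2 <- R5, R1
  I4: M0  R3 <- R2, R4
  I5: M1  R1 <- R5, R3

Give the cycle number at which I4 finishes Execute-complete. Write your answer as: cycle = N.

cycle 1: I1 issues→A1
cycle 2: I1 reads; I2 issues→M0
cycle 3: I2 reads
cycle 4: I1 exec-done
cycle 5: I1 writes R3
cycle 6: I3 issues→A1
cycle 8: I2 exec-done
cycle 9: I2 writes R1
cycle 10: I3 reads; I4 issues→M0
cycle 11: I5 issues→M1
cycle 12: I3 exec-done
cycle 13: I3 writes R2
cycle 14: I4 reads
cycle 19: I4 exec-done
cycle 20: I4 writes R3
cycle 21: I5 reads
cycle 26: I5 exec-done
cycle 27: I5 writes R1

cycle = 19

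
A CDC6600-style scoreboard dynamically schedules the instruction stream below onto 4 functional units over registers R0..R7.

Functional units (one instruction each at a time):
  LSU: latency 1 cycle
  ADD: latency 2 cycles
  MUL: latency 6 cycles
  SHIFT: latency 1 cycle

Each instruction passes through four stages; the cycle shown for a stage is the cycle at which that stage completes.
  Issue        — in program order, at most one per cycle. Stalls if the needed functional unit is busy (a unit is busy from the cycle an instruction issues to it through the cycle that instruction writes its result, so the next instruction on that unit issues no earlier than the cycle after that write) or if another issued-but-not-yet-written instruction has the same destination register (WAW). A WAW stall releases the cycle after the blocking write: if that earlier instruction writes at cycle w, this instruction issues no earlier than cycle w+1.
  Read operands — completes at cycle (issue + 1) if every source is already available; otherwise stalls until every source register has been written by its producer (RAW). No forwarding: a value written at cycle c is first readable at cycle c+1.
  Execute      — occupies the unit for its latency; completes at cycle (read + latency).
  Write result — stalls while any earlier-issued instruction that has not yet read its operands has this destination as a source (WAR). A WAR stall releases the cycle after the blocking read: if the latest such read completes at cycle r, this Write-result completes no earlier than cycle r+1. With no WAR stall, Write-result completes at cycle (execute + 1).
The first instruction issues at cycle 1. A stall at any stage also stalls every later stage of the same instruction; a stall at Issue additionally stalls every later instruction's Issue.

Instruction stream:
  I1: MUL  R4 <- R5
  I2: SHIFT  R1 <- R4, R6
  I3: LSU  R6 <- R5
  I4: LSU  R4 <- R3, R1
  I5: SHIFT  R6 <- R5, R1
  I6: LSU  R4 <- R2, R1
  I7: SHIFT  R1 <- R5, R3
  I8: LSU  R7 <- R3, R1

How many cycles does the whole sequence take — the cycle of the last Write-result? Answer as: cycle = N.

I1: IS=1 RO=2 EX=8 WR=9
I2: IS=2 RO=10 EX=11 WR=12  [RAW R4: wait I1 write@9]
I3: IS=3 RO=4 EX=5 WR=11  [WAR R6: wait I2 read@10]
I4: IS=12 RO=13 EX=14 WR=15  [struct: LSU busy until I3 writes@11]
I5: IS=13 RO=14 EX=15 WR=16
I6: IS=16 RO=17 EX=18 WR=19  [struct: LSU busy until I4 writes@15]
I7: IS=17 RO=18 EX=19 WR=20
I8: IS=20 RO=21 EX=22 WR=23  [struct: LSU busy until I6 writes@19]

cycle = 23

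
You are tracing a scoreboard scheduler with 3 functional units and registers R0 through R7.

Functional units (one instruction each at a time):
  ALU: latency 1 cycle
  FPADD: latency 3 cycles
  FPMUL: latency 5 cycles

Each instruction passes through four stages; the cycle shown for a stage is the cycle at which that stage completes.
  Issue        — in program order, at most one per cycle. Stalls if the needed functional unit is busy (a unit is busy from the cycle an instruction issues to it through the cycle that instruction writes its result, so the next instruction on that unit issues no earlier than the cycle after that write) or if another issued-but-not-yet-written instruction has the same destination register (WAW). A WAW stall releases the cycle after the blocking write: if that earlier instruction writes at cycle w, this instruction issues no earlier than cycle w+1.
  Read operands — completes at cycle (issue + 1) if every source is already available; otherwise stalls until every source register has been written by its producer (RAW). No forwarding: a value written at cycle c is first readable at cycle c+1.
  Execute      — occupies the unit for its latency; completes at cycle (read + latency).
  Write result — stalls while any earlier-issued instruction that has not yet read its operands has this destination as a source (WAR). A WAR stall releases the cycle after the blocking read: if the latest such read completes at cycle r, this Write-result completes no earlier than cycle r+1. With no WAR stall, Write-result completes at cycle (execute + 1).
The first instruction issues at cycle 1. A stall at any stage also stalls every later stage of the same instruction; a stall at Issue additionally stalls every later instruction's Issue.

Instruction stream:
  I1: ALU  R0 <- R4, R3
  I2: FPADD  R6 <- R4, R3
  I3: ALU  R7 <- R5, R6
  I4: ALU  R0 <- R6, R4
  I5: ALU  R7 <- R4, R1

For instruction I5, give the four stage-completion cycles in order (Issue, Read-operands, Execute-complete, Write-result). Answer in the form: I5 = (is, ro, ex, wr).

I5 = (15, 16, 17, 18)

cycle 1: issue I1 (ALU)
cycle 2: I1 read-ops | issue I2 (FPADD)
cycle 3: I1 finished on ALU | I2 read-ops
cycle 4: I1→R0
cycle 5: issue I3 (ALU)
cycle 6: I2 finished on FPADD
cycle 7: I2→R6
cycle 8: I3 read-ops
cycle 9: I3 finished on ALU
cycle 10: I3→R7
cycle 11: issue I4 (ALU)
cycle 12: I4 read-ops
cycle 13: I4 finished on ALU
cycle 14: I4→R0
cycle 15: issue I5 (ALU)
cycle 16: I5 read-ops
cycle 17: I5 finished on ALU
cycle 18: I5→R7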